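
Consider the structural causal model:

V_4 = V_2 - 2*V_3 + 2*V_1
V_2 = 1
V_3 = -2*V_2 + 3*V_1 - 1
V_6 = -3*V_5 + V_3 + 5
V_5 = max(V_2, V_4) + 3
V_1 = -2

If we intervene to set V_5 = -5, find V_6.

11

The intervention breaks the incoming arrows to V_5: V_5 = max(V_2, V_4) + 3 no longer applies, and V_5 = -5.
V_3 = -2*V_2 + 3*V_1 - 1  [with V_2=1, V_1=-2]  = -9
V_6 = -3*V_5 + V_3 + 5  [with V_5=-5, V_3=-9]  = 11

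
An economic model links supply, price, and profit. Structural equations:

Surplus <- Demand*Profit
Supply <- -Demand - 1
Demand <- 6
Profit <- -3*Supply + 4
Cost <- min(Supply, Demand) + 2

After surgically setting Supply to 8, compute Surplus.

do(Supply=8) replaces the equation Supply <- -Demand - 1 with the constant Supply = 8.
Profit = -3*Supply + 4  [with Supply=8]  = -20
Surplus = Demand*Profit  [with Demand=6, Profit=-20]  = -120

-120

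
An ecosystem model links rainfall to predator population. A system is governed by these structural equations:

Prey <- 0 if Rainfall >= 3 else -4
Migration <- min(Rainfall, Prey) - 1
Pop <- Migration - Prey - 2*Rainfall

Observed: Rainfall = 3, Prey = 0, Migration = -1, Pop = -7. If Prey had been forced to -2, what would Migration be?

The intervention breaks the incoming arrows to Prey: Prey <- 0 if Rainfall >= 3 else -4 no longer applies, and Prey = -2.
Migration = min(Rainfall, Prey) - 1  [with Rainfall=3, Prey=-2]  = -3

-3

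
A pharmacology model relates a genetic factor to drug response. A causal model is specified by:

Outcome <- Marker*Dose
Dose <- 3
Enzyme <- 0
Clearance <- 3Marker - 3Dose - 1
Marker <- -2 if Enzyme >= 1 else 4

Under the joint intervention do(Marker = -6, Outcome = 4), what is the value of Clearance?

The joint intervention fixes Marker = -6, Outcome = 4, removing each variable's own equation.
Clearance = 3Marker - 3Dose - 1  [with Marker=-6, Dose=3]  = -28

-28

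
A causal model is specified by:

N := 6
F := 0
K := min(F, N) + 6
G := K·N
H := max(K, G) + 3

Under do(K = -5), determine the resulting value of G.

The intervention breaks the incoming arrows to K: K := min(F, N) + 6 no longer applies, and K = -5.
G = K·N  [with K=-5, N=6]  = -30

-30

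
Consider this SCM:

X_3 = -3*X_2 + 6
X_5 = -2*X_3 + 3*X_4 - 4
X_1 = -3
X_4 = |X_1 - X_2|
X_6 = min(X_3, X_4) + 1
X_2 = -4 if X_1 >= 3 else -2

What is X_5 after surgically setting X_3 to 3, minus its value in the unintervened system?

18

do(X_3=3) replaces the equation X_3 = -3*X_2 + 6 with the constant X_3 = 3.
X_2 = -4 if X_1 >= 3 else -2  [with X_1=-3]  = -2
X_4 = |X_1 - X_2|  [with X_1=-3, X_2=-2]  = 1
X_5 = -2*X_3 + 3*X_4 - 4  [with X_3=3, X_4=1]  = -7
Without intervention: X_2 = -4 if X_1 >= 3 else -2  [with X_1=-3]  = -2; X_3 = -3*X_2 + 6  [with X_2=-2]  = 12; X_4 = |X_1 - X_2|  [with X_1=-3, X_2=-2]  = 1; X_5 = -2*X_3 + 3*X_4 - 4  [with X_3=12, X_4=1]  = -25.
Change = -7 − (-25) = 18.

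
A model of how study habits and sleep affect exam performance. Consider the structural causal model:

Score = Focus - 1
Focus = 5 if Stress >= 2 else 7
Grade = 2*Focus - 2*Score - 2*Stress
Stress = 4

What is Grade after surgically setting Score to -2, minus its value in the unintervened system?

The intervention breaks the incoming arrows to Score: Score = Focus - 1 no longer applies, and Score = -2.
Focus = 5 if Stress >= 2 else 7  [with Stress=4]  = 5
Grade = 2*Focus - 2*Score - 2*Stress  [with Focus=5, Score=-2, Stress=4]  = 6
Without intervention: Focus = 5 if Stress >= 2 else 7  [with Stress=4]  = 5; Score = Focus - 1  [with Focus=5]  = 4; Grade = 2*Focus - 2*Score - 2*Stress  [with Focus=5, Score=4, Stress=4]  = -6.
Change = 6 − (-6) = 12.

12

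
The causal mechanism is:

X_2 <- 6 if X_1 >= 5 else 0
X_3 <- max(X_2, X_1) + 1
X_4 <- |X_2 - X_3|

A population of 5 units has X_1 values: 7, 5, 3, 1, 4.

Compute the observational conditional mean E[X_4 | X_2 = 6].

E[X_4|X_2=6] averages over only the 2 units with X_2=6 (X_1 = 7, 5): X_4 = 2, 1, mean 1.5.

1.5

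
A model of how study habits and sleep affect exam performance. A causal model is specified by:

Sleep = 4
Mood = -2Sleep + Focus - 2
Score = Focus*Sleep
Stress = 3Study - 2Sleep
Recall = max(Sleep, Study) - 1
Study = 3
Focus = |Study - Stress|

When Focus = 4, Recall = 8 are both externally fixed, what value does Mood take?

The joint intervention fixes Focus = 4, Recall = 8, removing each variable's own equation.
Mood = -2Sleep + Focus - 2  [with Sleep=4, Focus=4]  = -6

-6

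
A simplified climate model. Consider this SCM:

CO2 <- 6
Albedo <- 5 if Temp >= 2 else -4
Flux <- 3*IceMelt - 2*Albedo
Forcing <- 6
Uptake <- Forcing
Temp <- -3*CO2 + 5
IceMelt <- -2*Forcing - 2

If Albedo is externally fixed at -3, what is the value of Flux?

-36

The intervention breaks the incoming arrows to Albedo: Albedo <- 5 if Temp >= 2 else -4 no longer applies, and Albedo = -3.
IceMelt = -2*Forcing - 2  [with Forcing=6]  = -14
Flux = 3*IceMelt - 2*Albedo  [with IceMelt=-14, Albedo=-3]  = -36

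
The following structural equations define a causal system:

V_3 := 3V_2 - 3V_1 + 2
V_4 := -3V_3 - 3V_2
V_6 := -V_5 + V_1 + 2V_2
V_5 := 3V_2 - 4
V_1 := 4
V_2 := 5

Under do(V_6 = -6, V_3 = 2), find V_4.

Under do(V_6 = -6, V_3 = 2), each intervened variable's structural equation is replaced by its fixed value.
V_4 = -3V_3 - 3V_2  [with V_3=2, V_2=5]  = -21

-21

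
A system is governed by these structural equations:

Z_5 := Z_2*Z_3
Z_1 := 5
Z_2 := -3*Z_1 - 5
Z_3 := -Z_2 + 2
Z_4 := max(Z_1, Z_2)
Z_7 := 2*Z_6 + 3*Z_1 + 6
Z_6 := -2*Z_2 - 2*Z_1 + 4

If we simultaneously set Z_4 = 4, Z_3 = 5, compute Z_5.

-100

The joint intervention fixes Z_4 = 4, Z_3 = 5, removing each variable's own equation.
Z_2 = -3*Z_1 - 5  [with Z_1=5]  = -20
Z_5 = Z_2*Z_3  [with Z_2=-20, Z_3=5]  = -100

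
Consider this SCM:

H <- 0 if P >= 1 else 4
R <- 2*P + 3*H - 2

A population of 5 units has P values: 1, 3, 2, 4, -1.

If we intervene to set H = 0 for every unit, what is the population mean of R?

Under do(H=0), H's equation is replaced by H=0 for every unit. Per-unit R: 0, 4, 2, 6, -4. Mean = 1.6.

1.6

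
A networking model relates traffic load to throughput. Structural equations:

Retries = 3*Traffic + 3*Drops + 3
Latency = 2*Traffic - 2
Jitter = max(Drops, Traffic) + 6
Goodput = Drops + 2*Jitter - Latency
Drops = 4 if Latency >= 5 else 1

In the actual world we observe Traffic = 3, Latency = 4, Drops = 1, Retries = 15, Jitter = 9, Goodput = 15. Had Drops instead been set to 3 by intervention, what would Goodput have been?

17

The intervention breaks the incoming arrows to Drops: Drops = 4 if Latency >= 5 else 1 no longer applies, and Drops = 3.
Latency = 2*Traffic - 2  [with Traffic=3]  = 4
Jitter = max(Drops, Traffic) + 6  [with Drops=3, Traffic=3]  = 9
Goodput = Drops + 2*Jitter - Latency  [with Drops=3, Jitter=9, Latency=4]  = 17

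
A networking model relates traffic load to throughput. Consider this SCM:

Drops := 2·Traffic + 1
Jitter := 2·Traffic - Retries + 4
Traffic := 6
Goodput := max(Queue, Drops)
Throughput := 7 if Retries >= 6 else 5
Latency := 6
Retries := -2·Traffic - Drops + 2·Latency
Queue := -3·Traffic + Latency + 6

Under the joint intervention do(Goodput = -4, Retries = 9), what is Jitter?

Under do(Goodput = -4, Retries = 9), each intervened variable's structural equation is replaced by its fixed value.
Jitter = 2·Traffic - Retries + 4  [with Traffic=6, Retries=9]  = 7

7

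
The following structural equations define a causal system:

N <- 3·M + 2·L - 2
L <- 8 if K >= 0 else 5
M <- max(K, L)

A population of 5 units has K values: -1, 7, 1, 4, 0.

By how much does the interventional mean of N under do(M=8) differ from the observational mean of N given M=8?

Every unit gets M=8 under the intervention. N values become 32, 38, 38, 38, 38; E[N|do(M=8)] = 36.8.
Observing M=8 restricts to units where M's equation naturally yields 8: K ∈ {7, 1, 4, 0}. In that subpopulation N = 38, 38, 38, 38, mean 38.
Difference = 36.8 − 38 = -1.2.

-1.2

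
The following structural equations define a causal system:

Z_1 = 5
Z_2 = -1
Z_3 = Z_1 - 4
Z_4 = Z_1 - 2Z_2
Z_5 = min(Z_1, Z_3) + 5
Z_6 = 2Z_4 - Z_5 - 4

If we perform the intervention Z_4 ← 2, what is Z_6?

-6

Under do(Z_4=2), the mechanism Z_4 = Z_1 - 2Z_2 is discarded; Z_4 is fixed at 2.
Z_3 = Z_1 - 4  [with Z_1=5]  = 1
Z_5 = min(Z_1, Z_3) + 5  [with Z_1=5, Z_3=1]  = 6
Z_6 = 2Z_4 - Z_5 - 4  [with Z_4=2, Z_5=6]  = -6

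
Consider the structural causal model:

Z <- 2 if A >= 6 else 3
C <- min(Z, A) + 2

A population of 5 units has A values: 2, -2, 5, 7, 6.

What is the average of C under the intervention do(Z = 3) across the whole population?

3.8

do(Z=3) breaks Z's dependence on A. With Z=3 fixed, C across the units is 4, 0, 5, 5, 5, mean 3.8.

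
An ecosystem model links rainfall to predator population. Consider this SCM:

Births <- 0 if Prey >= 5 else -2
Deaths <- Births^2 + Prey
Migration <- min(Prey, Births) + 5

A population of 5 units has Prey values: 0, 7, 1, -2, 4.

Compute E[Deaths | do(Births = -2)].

Every unit gets Births=-2 under the intervention. Deaths values become 4, 11, 5, 2, 8; E[Deaths|do(Births=-2)] = 6.

6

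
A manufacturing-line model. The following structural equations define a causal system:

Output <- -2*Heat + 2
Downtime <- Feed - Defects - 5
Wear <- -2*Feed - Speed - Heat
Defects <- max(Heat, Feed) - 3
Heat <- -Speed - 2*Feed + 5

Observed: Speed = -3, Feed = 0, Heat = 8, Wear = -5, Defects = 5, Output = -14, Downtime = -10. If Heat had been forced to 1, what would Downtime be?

The intervention breaks the incoming arrows to Heat: Heat <- -Speed - 2*Feed + 5 no longer applies, and Heat = 1.
Defects = max(Heat, Feed) - 3  [with Heat=1, Feed=0]  = -2
Downtime = Feed - Defects - 5  [with Feed=0, Defects=-2]  = -3

-3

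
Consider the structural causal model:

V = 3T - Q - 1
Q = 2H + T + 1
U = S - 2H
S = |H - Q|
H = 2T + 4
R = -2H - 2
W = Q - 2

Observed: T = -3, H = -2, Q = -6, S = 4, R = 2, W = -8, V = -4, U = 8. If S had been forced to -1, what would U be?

3

do(S=-1) replaces the equation S = |H - Q| with the constant S = -1.
H = 2T + 4  [with T=-3]  = -2
U = S - 2H  [with S=-1, H=-2]  = 3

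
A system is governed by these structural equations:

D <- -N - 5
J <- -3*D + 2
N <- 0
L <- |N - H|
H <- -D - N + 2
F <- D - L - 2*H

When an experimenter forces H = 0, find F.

-5

do(H=0) replaces the equation H <- -D - N + 2 with the constant H = 0.
D = -N - 5  [with N=0]  = -5
L = |N - H|  [with N=0, H=0]  = 0
F = D - L - 2*H  [with D=-5, L=0, H=0]  = -5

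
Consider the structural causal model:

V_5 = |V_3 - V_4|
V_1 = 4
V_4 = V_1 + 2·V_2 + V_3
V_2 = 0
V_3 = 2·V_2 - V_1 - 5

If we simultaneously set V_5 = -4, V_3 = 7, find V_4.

11

Under do(V_5 = -4, V_3 = 7), each intervened variable's structural equation is replaced by its fixed value.
V_4 = V_1 + 2·V_2 + V_3  [with V_1=4, V_2=0, V_3=7]  = 11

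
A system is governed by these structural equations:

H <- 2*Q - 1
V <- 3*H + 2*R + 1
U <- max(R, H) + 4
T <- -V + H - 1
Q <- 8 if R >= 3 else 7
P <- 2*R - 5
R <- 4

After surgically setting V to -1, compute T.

15

Under do(V=-1), the mechanism V <- 3*H + 2*R + 1 is discarded; V is fixed at -1.
Q = 8 if R >= 3 else 7  [with R=4]  = 8
H = 2*Q - 1  [with Q=8]  = 15
T = -V + H - 1  [with V=-1, H=15]  = 15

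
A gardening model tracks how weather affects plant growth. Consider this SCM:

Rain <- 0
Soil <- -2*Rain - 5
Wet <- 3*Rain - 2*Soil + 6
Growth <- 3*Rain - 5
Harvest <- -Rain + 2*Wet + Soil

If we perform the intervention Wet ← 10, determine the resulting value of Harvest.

15

do(Wet=10) replaces the equation Wet <- 3*Rain - 2*Soil + 6 with the constant Wet = 10.
Soil = -2*Rain - 5  [with Rain=0]  = -5
Harvest = -Rain + 2*Wet + Soil  [with Rain=0, Wet=10, Soil=-5]  = 15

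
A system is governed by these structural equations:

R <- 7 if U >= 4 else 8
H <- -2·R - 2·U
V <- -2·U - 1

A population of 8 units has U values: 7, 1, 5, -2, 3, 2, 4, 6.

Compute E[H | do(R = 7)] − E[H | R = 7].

4.5

The intervention sets R=7 in all 8 units regardless of U. Recomputing H per unit gives -28, -16, -24, -10, -20, -18, -22, -26; average -20.5.
Observing R=7 restricts to units where R's equation naturally yields 7: U ∈ {7, 5, 4, 6}. In that subpopulation H = -28, -24, -22, -26, mean -25.
Difference = -20.5 − (-25) = 4.5.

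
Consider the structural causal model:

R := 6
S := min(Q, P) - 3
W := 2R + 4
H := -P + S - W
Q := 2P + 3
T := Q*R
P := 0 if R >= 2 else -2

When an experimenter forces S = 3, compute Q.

3

Under do(S=3), the mechanism S := min(Q, P) - 3 is discarded; S is fixed at 3.
Since Q is not a descendant of the intervened variable, it is unaffected.
P = 0 if R >= 2 else -2  [with R=6]  = 0
Q = 2P + 3  [with P=0]  = 3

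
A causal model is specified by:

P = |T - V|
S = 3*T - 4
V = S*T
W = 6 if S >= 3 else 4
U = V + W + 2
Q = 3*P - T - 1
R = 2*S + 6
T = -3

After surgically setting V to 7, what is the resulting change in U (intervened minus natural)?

The intervention breaks the incoming arrows to V: V = S*T no longer applies, and V = 7.
S = 3*T - 4  [with T=-3]  = -13
W = 6 if S >= 3 else 4  [with S=-13]  = 4
U = V + W + 2  [with V=7, W=4]  = 13
Without intervention: S = 3*T - 4  [with T=-3]  = -13; V = S*T  [with S=-13, T=-3]  = 39; W = 6 if S >= 3 else 4  [with S=-13]  = 4; U = V + W + 2  [with V=39, W=4]  = 45.
Change = 13 − 45 = -32.

-32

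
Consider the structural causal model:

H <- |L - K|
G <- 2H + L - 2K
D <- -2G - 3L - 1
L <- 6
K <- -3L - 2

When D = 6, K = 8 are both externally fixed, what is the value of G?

Setting D = 6, K = 8 by intervention discards those variables' equations.
H = |L - K|  [with L=6, K=8]  = 2
G = 2H + L - 2K  [with H=2, L=6, K=8]  = -6

-6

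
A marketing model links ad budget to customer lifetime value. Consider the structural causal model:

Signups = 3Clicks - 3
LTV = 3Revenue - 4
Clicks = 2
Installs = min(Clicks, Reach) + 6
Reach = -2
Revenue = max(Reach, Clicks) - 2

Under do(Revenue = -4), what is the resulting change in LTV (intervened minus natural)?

The intervention breaks the incoming arrows to Revenue: Revenue = max(Reach, Clicks) - 2 no longer applies, and Revenue = -4.
LTV = 3Revenue - 4  [with Revenue=-4]  = -16
Without intervention: Revenue = max(Reach, Clicks) - 2  [with Reach=-2, Clicks=2]  = 0; LTV = 3Revenue - 4  [with Revenue=0]  = -4.
Change = -16 − (-4) = -12.

-12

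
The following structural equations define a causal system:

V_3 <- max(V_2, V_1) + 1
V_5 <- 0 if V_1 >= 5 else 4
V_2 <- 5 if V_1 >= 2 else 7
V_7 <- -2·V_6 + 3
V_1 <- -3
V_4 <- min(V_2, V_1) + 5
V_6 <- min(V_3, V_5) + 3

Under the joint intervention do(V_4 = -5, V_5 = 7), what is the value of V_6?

The joint intervention fixes V_4 = -5, V_5 = 7, removing each variable's own equation.
V_2 = 5 if V_1 >= 2 else 7  [with V_1=-3]  = 7
V_3 = max(V_2, V_1) + 1  [with V_2=7, V_1=-3]  = 8
V_6 = min(V_3, V_5) + 3  [with V_3=8, V_5=7]  = 10

10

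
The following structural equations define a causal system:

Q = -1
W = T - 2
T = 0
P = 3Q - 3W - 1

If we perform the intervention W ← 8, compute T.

Under do(W=8), the mechanism W = T - 2 is discarded; W is fixed at 8.
T is not downstream of the intervention, so its value is determined by the original equations.

0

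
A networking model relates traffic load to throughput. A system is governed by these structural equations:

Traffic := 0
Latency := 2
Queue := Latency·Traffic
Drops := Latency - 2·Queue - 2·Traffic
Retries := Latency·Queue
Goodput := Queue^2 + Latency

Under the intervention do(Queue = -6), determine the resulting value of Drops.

The intervention breaks the incoming arrows to Queue: Queue := Latency·Traffic no longer applies, and Queue = -6.
Drops = Latency - 2·Queue - 2·Traffic  [with Latency=2, Queue=-6, Traffic=0]  = 14

14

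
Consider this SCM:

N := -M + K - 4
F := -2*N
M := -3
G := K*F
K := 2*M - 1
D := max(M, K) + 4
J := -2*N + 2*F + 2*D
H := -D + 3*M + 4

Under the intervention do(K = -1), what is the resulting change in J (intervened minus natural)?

-32

do(K=-1) replaces the equation K := 2*M - 1 with the constant K = -1.
D = max(M, K) + 4  [with M=-3, K=-1]  = 3
N = -M + K - 4  [with M=-3, K=-1]  = -2
F = -2*N  [with N=-2]  = 4
J = -2*N + 2*F + 2*D  [with N=-2, F=4, D=3]  = 18
Without intervention: K = 2*M - 1  [with M=-3]  = -7; D = max(M, K) + 4  [with M=-3, K=-7]  = 1; N = -M + K - 4  [with M=-3, K=-7]  = -8; F = -2*N  [with N=-8]  = 16; J = -2*N + 2*F + 2*D  [with N=-8, F=16, D=1]  = 50.
Change = 18 − 50 = -32.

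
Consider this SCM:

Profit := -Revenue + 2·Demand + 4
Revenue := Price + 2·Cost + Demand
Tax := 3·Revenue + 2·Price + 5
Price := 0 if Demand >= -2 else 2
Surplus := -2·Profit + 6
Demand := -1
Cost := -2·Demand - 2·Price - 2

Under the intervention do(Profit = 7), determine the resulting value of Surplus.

Intervening sets Profit = 7 and removes its equation (Profit := -Revenue + 2·Demand + 4).
Surplus = -2·Profit + 6  [with Profit=7]  = -8

-8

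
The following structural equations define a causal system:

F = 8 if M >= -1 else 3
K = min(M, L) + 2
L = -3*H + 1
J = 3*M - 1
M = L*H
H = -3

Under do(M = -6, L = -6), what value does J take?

-19

The joint intervention fixes M = -6, L = -6, removing each variable's own equation.
J = 3*M - 1  [with M=-6]  = -19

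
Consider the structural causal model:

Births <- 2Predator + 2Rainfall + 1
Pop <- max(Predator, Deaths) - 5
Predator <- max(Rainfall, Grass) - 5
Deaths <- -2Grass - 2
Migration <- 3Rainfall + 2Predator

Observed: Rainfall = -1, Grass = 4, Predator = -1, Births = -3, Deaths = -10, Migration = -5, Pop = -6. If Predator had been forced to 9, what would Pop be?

The intervention breaks the incoming arrows to Predator: Predator <- max(Rainfall, Grass) - 5 no longer applies, and Predator = 9.
Deaths = -2Grass - 2  [with Grass=4]  = -10
Pop = max(Predator, Deaths) - 5  [with Predator=9, Deaths=-10]  = 4

4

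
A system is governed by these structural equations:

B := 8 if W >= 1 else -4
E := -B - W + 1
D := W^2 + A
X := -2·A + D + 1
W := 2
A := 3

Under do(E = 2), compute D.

do(E=2) replaces the equation E := -B - W + 1 with the constant E = 2.
D is not downstream of the intervention, so its value is determined by the original equations.
D = W^2 + A  [with W=2, A=3]  = 7

7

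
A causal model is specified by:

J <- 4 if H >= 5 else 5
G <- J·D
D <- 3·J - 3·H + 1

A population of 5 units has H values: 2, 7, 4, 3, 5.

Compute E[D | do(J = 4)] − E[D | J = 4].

5.4

do(J=4) breaks J's dependence on H. With J=4 fixed, D across the units is 7, -8, 1, 4, -2, mean 0.4.
E[D|J=4] averages over only the 2 units with J=4 (H = 7, 5): D = -8, -2, mean -5.
Difference = 0.4 − (-5) = 5.4.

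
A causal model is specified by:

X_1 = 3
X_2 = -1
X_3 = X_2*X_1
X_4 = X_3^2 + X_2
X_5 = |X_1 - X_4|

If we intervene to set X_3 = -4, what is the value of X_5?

do(X_3=-4) replaces the equation X_3 = X_2*X_1 with the constant X_3 = -4.
X_4 = X_3^2 + X_2  [with X_3=-4, X_2=-1]  = 15
X_5 = |X_1 - X_4|  [with X_1=3, X_4=15]  = 12

12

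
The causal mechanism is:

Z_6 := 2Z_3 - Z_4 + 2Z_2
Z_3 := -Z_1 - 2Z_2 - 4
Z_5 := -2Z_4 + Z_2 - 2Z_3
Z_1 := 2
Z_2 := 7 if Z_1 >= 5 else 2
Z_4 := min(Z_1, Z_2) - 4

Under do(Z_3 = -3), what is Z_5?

12

do(Z_3=-3) replaces the equation Z_3 := -Z_1 - 2Z_2 - 4 with the constant Z_3 = -3.
Z_2 = 7 if Z_1 >= 5 else 2  [with Z_1=2]  = 2
Z_4 = min(Z_1, Z_2) - 4  [with Z_1=2, Z_2=2]  = -2
Z_5 = -2Z_4 + Z_2 - 2Z_3  [with Z_4=-2, Z_2=2, Z_3=-3]  = 12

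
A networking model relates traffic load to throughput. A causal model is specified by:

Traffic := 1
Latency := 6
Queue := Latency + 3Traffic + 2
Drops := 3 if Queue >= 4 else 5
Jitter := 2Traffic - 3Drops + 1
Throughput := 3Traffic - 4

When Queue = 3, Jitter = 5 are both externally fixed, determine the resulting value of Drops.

5

The joint intervention fixes Queue = 3, Jitter = 5, removing each variable's own equation.
Drops = 3 if Queue >= 4 else 5  [with Queue=3]  = 5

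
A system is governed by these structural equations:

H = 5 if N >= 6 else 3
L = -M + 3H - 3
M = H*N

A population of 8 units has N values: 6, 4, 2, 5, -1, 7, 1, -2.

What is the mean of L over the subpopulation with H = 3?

1.5

E[L|H=3] averages over only the 6 units with H=3 (N = 4, 2, 5, -1, 1, -2): L = -6, 0, -9, 9, 3, 12, mean 1.5.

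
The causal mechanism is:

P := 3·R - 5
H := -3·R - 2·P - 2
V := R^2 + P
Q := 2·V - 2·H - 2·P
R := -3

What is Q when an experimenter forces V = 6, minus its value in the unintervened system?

do(V=6) replaces the equation V := R^2 + P with the constant V = 6.
P = 3·R - 5  [with R=-3]  = -14
H = -3·R - 2·P - 2  [with R=-3, P=-14]  = 35
Q = 2·V - 2·H - 2·P  [with V=6, H=35, P=-14]  = -30
Without intervention: P = 3·R - 5  [with R=-3]  = -14; V = R^2 + P  [with R=-3, P=-14]  = -5; H = -3·R - 2·P - 2  [with R=-3, P=-14]  = 35; Q = 2·V - 2·H - 2·P  [with V=-5, H=35, P=-14]  = -52.
Change = -30 − (-52) = 22.

22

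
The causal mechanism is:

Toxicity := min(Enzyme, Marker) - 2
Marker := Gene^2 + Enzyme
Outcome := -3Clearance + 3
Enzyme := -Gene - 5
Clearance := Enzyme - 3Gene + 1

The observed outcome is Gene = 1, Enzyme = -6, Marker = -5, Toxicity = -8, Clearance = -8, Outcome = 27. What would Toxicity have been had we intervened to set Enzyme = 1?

Under do(Enzyme=1), the mechanism Enzyme := -Gene - 5 is discarded; Enzyme is fixed at 1.
Marker = Gene^2 + Enzyme  [with Gene=1, Enzyme=1]  = 2
Toxicity = min(Enzyme, Marker) - 2  [with Enzyme=1, Marker=2]  = -1

-1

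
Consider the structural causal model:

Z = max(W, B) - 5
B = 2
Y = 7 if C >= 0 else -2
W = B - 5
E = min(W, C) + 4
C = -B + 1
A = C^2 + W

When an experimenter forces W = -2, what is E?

The intervention breaks the incoming arrows to W: W = B - 5 no longer applies, and W = -2.
C = -B + 1  [with B=2]  = -1
E = min(W, C) + 4  [with W=-2, C=-1]  = 2

2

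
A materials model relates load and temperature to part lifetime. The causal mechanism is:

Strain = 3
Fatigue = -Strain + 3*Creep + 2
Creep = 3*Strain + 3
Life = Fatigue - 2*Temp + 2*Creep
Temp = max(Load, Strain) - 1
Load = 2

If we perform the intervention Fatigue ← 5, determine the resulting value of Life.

The intervention breaks the incoming arrows to Fatigue: Fatigue = -Strain + 3*Creep + 2 no longer applies, and Fatigue = 5.
Temp = max(Load, Strain) - 1  [with Load=2, Strain=3]  = 2
Creep = 3*Strain + 3  [with Strain=3]  = 12
Life = Fatigue - 2*Temp + 2*Creep  [with Fatigue=5, Temp=2, Creep=12]  = 25

25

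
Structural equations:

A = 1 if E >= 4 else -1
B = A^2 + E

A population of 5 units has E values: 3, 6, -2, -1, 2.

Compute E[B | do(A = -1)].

Under do(A=-1), A's equation is replaced by A=-1 for every unit. Per-unit B: 4, 7, -1, 0, 3. Mean = 2.6.

2.6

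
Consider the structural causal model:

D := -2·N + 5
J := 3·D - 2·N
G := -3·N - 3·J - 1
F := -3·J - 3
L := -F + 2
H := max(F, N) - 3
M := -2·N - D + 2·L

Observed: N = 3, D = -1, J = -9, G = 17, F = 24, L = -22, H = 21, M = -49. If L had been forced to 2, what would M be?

Intervening sets L = 2 and removes its equation (L := -F + 2).
D = -2·N + 5  [with N=3]  = -1
M = -2·N - D + 2·L  [with N=3, D=-1, L=2]  = -1

-1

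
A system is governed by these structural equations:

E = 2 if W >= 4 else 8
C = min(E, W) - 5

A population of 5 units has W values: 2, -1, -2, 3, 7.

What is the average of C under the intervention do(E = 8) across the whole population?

-3.2

Every unit gets E=8 under the intervention. C values become -3, -6, -7, -2, 2; E[C|do(E=8)] = -3.2.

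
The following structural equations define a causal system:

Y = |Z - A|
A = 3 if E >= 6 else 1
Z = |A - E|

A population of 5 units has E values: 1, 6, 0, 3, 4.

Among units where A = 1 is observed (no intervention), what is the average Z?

1.5

E[Z|A=1] averages over only the 4 units with A=1 (E = 1, 0, 3, 4): Z = 0, 1, 2, 3, mean 1.5.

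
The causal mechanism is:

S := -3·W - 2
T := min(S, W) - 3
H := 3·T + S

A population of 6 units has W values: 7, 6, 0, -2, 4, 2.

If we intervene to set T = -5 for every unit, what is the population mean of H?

Under do(T=-5), T's equation is replaced by T=-5 for every unit. Per-unit H: -38, -35, -17, -11, -29, -23. Mean = -25.5.

-25.5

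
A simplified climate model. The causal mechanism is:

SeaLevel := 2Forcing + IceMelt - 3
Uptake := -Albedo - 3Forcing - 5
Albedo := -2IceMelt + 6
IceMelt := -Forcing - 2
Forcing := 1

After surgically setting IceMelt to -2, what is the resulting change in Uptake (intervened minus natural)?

do(IceMelt=-2) replaces the equation IceMelt := -Forcing - 2 with the constant IceMelt = -2.
Albedo = -2IceMelt + 6  [with IceMelt=-2]  = 10
Uptake = -Albedo - 3Forcing - 5  [with Albedo=10, Forcing=1]  = -18
Without intervention: IceMelt = -Forcing - 2  [with Forcing=1]  = -3; Albedo = -2IceMelt + 6  [with IceMelt=-3]  = 12; Uptake = -Albedo - 3Forcing - 5  [with Albedo=12, Forcing=1]  = -20.
Change = -18 − (-20) = 2.

2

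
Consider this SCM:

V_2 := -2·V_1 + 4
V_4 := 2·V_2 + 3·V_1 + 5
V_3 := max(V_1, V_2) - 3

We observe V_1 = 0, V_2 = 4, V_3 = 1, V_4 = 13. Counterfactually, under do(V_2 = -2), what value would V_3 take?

-3

The intervention breaks the incoming arrows to V_2: V_2 := -2·V_1 + 4 no longer applies, and V_2 = -2.
V_3 = max(V_1, V_2) - 3  [with V_1=0, V_2=-2]  = -3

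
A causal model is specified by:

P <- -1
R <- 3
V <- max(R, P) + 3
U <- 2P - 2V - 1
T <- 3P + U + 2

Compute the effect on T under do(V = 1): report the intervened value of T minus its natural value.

10

do(V=1) replaces the equation V <- max(R, P) + 3 with the constant V = 1.
U = 2P - 2V - 1  [with P=-1, V=1]  = -5
T = 3P + U + 2  [with P=-1, U=-5]  = -6
Without intervention: V = max(R, P) + 3  [with R=3, P=-1]  = 6; U = 2P - 2V - 1  [with P=-1, V=6]  = -15; T = 3P + U + 2  [with P=-1, U=-15]  = -16.
Change = -6 − (-16) = 10.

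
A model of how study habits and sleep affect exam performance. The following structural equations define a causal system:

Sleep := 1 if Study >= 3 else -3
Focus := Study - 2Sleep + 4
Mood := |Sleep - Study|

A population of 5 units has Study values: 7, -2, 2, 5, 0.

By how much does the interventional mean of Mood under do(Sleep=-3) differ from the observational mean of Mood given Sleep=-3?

2.4

The intervention sets Sleep=-3 in all 5 units regardless of Study. Recomputing Mood per unit gives 10, 1, 5, 8, 3; average 5.4.
Observing Sleep=-3 restricts to units where Sleep's equation naturally yields -3: Study ∈ {-2, 2, 0}. In that subpopulation Mood = 1, 5, 3, mean 3.
Difference = 5.4 − 3 = 2.4.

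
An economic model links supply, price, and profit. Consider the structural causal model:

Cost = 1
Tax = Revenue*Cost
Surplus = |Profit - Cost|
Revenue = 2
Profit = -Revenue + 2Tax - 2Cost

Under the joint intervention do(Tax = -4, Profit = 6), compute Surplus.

5

Setting Tax = -4, Profit = 6 by intervention discards those variables' equations.
Surplus = |Profit - Cost|  [with Profit=6, Cost=1]  = 5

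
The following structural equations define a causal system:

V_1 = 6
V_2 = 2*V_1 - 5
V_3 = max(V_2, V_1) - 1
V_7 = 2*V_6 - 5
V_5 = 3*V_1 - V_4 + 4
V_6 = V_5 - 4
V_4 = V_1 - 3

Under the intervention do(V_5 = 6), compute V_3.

do(V_5=6) replaces the equation V_5 = 3*V_1 - V_4 + 4 with the constant V_5 = 6.
V_3 is not downstream of the intervention, so its value is determined by the original equations.
V_2 = 2*V_1 - 5  [with V_1=6]  = 7
V_3 = max(V_2, V_1) - 1  [with V_2=7, V_1=6]  = 6

6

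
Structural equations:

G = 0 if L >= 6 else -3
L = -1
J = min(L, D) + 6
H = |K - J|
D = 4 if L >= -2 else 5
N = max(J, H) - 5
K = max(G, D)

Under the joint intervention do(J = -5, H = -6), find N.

-10

Under do(J = -5, H = -6), each intervened variable's structural equation is replaced by its fixed value.
N = max(J, H) - 5  [with J=-5, H=-6]  = -10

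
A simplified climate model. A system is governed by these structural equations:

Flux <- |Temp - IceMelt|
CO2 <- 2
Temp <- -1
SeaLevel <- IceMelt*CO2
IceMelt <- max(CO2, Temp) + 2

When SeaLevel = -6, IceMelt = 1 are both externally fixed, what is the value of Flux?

The joint intervention fixes SeaLevel = -6, IceMelt = 1, removing each variable's own equation.
Flux = |Temp - IceMelt|  [with Temp=-1, IceMelt=1]  = 2

2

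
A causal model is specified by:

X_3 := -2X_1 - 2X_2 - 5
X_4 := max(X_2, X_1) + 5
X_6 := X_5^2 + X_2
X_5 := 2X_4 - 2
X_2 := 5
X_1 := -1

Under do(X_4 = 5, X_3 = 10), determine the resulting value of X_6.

The joint intervention fixes X_4 = 5, X_3 = 10, removing each variable's own equation.
X_5 = 2X_4 - 2  [with X_4=5]  = 8
X_6 = X_5^2 + X_2  [with X_5=8, X_2=5]  = 69

69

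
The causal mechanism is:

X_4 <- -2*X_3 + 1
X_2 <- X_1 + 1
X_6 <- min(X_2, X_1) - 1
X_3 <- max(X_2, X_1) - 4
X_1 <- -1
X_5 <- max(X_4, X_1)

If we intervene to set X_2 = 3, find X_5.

do(X_2=3) replaces the equation X_2 <- X_1 + 1 with the constant X_2 = 3.
X_3 = max(X_2, X_1) - 4  [with X_2=3, X_1=-1]  = -1
X_4 = -2*X_3 + 1  [with X_3=-1]  = 3
X_5 = max(X_4, X_1)  [with X_4=3, X_1=-1]  = 3

3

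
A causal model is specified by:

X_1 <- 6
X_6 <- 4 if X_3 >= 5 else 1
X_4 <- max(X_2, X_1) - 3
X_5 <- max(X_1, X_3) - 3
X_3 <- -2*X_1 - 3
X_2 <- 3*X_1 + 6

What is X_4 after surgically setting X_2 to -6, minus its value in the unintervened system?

Under do(X_2=-6), the mechanism X_2 <- 3*X_1 + 6 is discarded; X_2 is fixed at -6.
X_4 = max(X_2, X_1) - 3  [with X_2=-6, X_1=6]  = 3
Without intervention: X_2 = 3*X_1 + 6  [with X_1=6]  = 24; X_4 = max(X_2, X_1) - 3  [with X_2=24, X_1=6]  = 21.
Change = 3 − 21 = -18.

-18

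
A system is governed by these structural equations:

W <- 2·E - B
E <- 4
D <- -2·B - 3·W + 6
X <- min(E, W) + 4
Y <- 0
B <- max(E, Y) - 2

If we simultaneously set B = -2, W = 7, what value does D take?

Setting B = -2, W = 7 by intervention discards those variables' equations.
D = -2·B - 3·W + 6  [with B=-2, W=7]  = -11

-11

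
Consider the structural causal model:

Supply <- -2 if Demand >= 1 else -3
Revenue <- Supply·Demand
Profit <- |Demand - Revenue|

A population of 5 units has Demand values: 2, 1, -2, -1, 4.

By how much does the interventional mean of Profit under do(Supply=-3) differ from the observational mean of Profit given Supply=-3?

2

Every unit gets Supply=-3 under the intervention. Profit values become 8, 4, 8, 4, 16; E[Profit|do(Supply=-3)] = 8.
Observing Supply=-3 restricts to units where Supply's equation naturally yields -3: Demand ∈ {-2, -1}. In that subpopulation Profit = 8, 4, mean 6.
Difference = 8 − 6 = 2.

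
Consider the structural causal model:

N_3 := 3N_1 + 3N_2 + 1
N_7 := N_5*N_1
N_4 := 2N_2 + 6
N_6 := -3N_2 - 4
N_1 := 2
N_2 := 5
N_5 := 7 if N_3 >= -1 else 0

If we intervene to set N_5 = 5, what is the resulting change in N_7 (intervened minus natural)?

Under do(N_5=5), the mechanism N_5 := 7 if N_3 >= -1 else 0 is discarded; N_5 is fixed at 5.
N_7 = N_5*N_1  [with N_5=5, N_1=2]  = 10
Without intervention: N_3 = 3N_1 + 3N_2 + 1  [with N_1=2, N_2=5]  = 22; N_5 = 7 if N_3 >= -1 else 0  [with N_3=22]  = 7; N_7 = N_5*N_1  [with N_5=7, N_1=2]  = 14.
Change = 10 − 14 = -4.

-4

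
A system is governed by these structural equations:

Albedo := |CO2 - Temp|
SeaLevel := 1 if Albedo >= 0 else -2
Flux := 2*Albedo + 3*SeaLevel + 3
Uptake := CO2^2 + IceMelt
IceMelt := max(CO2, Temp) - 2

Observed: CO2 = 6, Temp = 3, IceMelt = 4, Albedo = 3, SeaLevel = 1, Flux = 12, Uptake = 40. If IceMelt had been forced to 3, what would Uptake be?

39

The intervention breaks the incoming arrows to IceMelt: IceMelt := max(CO2, Temp) - 2 no longer applies, and IceMelt = 3.
Uptake = CO2^2 + IceMelt  [with CO2=6, IceMelt=3]  = 39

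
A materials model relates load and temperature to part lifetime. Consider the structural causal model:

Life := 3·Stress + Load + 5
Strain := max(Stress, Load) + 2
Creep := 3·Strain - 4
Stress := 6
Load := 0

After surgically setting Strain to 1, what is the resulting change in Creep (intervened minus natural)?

The intervention breaks the incoming arrows to Strain: Strain := max(Stress, Load) + 2 no longer applies, and Strain = 1.
Creep = 3·Strain - 4  [with Strain=1]  = -1
Without intervention: Strain = max(Stress, Load) + 2  [with Stress=6, Load=0]  = 8; Creep = 3·Strain - 4  [with Strain=8]  = 20.
Change = -1 − 20 = -21.

-21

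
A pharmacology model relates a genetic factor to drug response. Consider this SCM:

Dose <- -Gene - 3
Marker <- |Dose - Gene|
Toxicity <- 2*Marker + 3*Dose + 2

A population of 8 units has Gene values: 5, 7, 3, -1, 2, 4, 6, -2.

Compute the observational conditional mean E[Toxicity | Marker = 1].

Conditioning on Marker=1 selects the 2 unit(s) with Gene ∈ {-1, -2}. Their Toxicity values: -2, 1. Mean = -0.5.

-0.5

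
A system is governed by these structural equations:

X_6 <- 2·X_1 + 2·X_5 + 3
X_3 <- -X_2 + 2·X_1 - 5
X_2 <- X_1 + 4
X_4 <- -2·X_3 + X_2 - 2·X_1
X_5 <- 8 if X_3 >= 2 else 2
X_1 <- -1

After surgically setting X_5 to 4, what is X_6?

The intervention breaks the incoming arrows to X_5: X_5 <- 8 if X_3 >= 2 else 2 no longer applies, and X_5 = 4.
X_6 = 2·X_1 + 2·X_5 + 3  [with X_1=-1, X_5=4]  = 9

9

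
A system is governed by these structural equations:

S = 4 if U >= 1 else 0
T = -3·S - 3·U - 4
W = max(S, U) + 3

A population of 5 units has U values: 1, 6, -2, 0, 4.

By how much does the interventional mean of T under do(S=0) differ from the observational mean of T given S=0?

do(S=0) breaks S's dependence on U. With S=0 fixed, T across the units is -7, -22, 2, -4, -16, mean -9.4.
Observing S=0 restricts to units where S's equation naturally yields 0: U ∈ {-2, 0}. In that subpopulation T = 2, -4, mean -1.
Difference = -9.4 − (-1) = -8.4.

-8.4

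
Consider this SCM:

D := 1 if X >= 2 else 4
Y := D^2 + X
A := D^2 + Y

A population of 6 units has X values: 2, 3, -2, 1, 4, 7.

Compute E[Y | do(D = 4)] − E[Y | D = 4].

3

Under do(D=4), D's equation is replaced by D=4 for every unit. Per-unit Y: 18, 19, 14, 17, 20, 23. Mean = 18.5.
E[Y|D=4] averages over only the 2 units with D=4 (X = -2, 1): Y = 14, 17, mean 15.5.
Difference = 18.5 − 15.5 = 3.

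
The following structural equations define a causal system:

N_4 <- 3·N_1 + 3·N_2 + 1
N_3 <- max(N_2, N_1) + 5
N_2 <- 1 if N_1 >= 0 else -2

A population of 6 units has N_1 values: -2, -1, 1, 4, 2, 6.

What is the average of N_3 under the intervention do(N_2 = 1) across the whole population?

7.5

do(N_2=1) breaks N_2's dependence on N_1. With N_2=1 fixed, N_3 across the units is 6, 6, 6, 9, 7, 11, mean 7.5.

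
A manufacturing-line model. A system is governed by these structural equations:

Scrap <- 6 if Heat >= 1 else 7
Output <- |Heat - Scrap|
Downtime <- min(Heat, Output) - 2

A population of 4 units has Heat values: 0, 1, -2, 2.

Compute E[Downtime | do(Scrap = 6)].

The intervention sets Scrap=6 in all 4 units regardless of Heat. Recomputing Downtime per unit gives -2, -1, -4, 0; average -1.75.

-1.75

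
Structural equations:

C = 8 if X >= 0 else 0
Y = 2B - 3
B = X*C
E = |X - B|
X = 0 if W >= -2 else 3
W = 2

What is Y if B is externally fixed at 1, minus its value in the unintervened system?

Under do(B=1), the mechanism B = X*C is discarded; B is fixed at 1.
Y = 2B - 3  [with B=1]  = -1
Without intervention: X = 0 if W >= -2 else 3  [with W=2]  = 0; C = 8 if X >= 0 else 0  [with X=0]  = 8; B = X*C  [with X=0, C=8]  = 0; Y = 2B - 3  [with B=0]  = -3.
Change = -1 − (-3) = 2.

2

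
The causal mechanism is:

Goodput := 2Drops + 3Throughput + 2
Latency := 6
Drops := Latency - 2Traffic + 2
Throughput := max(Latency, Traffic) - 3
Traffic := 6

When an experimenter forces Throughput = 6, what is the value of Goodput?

Intervening sets Throughput = 6 and removes its equation (Throughput := max(Latency, Traffic) - 3).
Drops = Latency - 2Traffic + 2  [with Latency=6, Traffic=6]  = -4
Goodput = 2Drops + 3Throughput + 2  [with Drops=-4, Throughput=6]  = 12

12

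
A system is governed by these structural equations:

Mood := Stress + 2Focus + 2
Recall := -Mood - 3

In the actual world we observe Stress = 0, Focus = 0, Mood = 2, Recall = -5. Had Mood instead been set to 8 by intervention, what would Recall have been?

-11

The intervention breaks the incoming arrows to Mood: Mood := Stress + 2Focus + 2 no longer applies, and Mood = 8.
Recall = -Mood - 3  [with Mood=8]  = -11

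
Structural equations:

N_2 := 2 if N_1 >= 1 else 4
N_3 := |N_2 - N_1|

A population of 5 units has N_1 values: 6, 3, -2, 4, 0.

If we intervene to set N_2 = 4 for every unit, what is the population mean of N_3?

2.6

Under do(N_2=4), N_2's equation is replaced by N_2=4 for every unit. Per-unit N_3: 2, 1, 6, 0, 4. Mean = 2.6.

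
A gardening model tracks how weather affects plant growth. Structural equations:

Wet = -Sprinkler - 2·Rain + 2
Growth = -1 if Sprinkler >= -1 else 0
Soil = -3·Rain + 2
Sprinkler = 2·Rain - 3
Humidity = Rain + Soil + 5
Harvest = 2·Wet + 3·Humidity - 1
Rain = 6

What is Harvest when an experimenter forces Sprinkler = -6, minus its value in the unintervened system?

30

Under do(Sprinkler=-6), the mechanism Sprinkler = 2·Rain - 3 is discarded; Sprinkler is fixed at -6.
Soil = -3·Rain + 2  [with Rain=6]  = -16
Wet = -Sprinkler - 2·Rain + 2  [with Sprinkler=-6, Rain=6]  = -4
Humidity = Rain + Soil + 5  [with Rain=6, Soil=-16]  = -5
Harvest = 2·Wet + 3·Humidity - 1  [with Wet=-4, Humidity=-5]  = -24
Without intervention: Sprinkler = 2·Rain - 3  [with Rain=6]  = 9; Soil = -3·Rain + 2  [with Rain=6]  = -16; Wet = -Sprinkler - 2·Rain + 2  [with Sprinkler=9, Rain=6]  = -19; Humidity = Rain + Soil + 5  [with Rain=6, Soil=-16]  = -5; Harvest = 2·Wet + 3·Humidity - 1  [with Wet=-19, Humidity=-5]  = -54.
Change = -24 − (-54) = 30.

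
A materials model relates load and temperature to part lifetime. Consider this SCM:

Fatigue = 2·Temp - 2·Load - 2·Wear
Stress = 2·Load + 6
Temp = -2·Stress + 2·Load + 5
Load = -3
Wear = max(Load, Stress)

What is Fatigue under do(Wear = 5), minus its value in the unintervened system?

-10

Intervening sets Wear = 5 and removes its equation (Wear = max(Load, Stress)).
Stress = 2·Load + 6  [with Load=-3]  = 0
Temp = -2·Stress + 2·Load + 5  [with Stress=0, Load=-3]  = -1
Fatigue = 2·Temp - 2·Load - 2·Wear  [with Temp=-1, Load=-3, Wear=5]  = -6
Without intervention: Stress = 2·Load + 6  [with Load=-3]  = 0; Temp = -2·Stress + 2·Load + 5  [with Stress=0, Load=-3]  = -1; Wear = max(Load, Stress)  [with Load=-3, Stress=0]  = 0; Fatigue = 2·Temp - 2·Load - 2·Wear  [with Temp=-1, Load=-3, Wear=0]  = 4.
Change = -6 − 4 = -10.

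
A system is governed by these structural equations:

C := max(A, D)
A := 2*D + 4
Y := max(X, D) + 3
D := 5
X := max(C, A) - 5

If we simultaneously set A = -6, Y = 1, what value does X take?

0

The joint intervention fixes A = -6, Y = 1, removing each variable's own equation.
C = max(A, D)  [with A=-6, D=5]  = 5
X = max(C, A) - 5  [with C=5, A=-6]  = 0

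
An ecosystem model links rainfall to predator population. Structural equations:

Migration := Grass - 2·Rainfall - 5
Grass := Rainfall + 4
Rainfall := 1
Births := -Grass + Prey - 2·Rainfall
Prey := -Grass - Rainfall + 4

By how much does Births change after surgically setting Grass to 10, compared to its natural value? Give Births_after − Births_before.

-10

Under do(Grass=10), the mechanism Grass := Rainfall + 4 is discarded; Grass is fixed at 10.
Prey = -Grass - Rainfall + 4  [with Grass=10, Rainfall=1]  = -7
Births = -Grass + Prey - 2·Rainfall  [with Grass=10, Prey=-7, Rainfall=1]  = -19
Without intervention: Grass = Rainfall + 4  [with Rainfall=1]  = 5; Prey = -Grass - Rainfall + 4  [with Grass=5, Rainfall=1]  = -2; Births = -Grass + Prey - 2·Rainfall  [with Grass=5, Prey=-2, Rainfall=1]  = -9.
Change = -19 − (-9) = -10.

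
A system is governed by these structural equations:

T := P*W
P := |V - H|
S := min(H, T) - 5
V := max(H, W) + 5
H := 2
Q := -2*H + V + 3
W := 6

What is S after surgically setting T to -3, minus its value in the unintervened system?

Under do(T=-3), the mechanism T := P*W is discarded; T is fixed at -3.
S = min(H, T) - 5  [with H=2, T=-3]  = -8
Without intervention: V = max(H, W) + 5  [with H=2, W=6]  = 11; P = |V - H|  [with V=11, H=2]  = 9; T = P*W  [with P=9, W=6]  = 54; S = min(H, T) - 5  [with H=2, T=54]  = -3.
Change = -8 − (-3) = -5.

-5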